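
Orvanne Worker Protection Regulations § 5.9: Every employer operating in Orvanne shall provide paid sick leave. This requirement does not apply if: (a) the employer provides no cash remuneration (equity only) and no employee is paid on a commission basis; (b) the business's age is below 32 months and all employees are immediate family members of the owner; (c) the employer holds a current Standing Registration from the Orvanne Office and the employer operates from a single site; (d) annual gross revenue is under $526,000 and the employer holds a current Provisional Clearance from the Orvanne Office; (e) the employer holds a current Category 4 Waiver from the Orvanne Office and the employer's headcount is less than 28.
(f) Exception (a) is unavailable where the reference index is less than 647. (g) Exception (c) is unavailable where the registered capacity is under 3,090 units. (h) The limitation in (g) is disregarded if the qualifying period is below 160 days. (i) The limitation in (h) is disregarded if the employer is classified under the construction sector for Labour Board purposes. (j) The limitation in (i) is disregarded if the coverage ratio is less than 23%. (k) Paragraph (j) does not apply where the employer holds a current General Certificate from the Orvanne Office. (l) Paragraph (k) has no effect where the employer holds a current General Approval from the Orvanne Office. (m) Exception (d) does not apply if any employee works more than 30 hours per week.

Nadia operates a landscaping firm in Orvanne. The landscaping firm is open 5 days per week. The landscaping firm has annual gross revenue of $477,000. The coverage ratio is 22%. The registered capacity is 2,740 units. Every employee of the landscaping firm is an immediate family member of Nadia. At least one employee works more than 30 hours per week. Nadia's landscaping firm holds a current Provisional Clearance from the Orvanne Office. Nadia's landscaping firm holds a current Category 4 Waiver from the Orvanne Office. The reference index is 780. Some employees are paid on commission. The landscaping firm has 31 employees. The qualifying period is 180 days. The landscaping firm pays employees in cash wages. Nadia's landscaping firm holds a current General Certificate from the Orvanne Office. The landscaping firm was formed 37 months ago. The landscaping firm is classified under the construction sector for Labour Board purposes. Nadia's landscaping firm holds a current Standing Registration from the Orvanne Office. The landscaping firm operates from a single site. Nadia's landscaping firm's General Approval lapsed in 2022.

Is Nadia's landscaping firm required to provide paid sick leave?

Yes — Nadia's landscaping firm must provide paid sick leave.

Exception (a) does not apply: employees are paid cash wages.
Exception (b) requires that the business's age is below 32 months; but the business's age is 37 months, not below 32 months, so (b) is unavailable.
Exception (c) is satisfied on its face — a current Standing Registration is held; the employer operates from a single site. Turning to paragraphs (g)–(l): (g) operates against (c): the registered capacity is 2,740 units, under the 3,090 units limit. (h), which would lift (g), is not engaged — the qualifying period is 180 days, not below 160 days. (c) is therefore removed.
Exception (d)'s conditions are all satisfied: annual gross revenue is $477,000, under the $526,000 limit; a current Provisional Clearance is held. But: (m) operates — at least one employee exceeds 30 hours/week. Exception (d) does not apply.
Exception (e) fails — the employer's headcount is 31, not less than 28.
Every exception is unavailable, so the rule governs.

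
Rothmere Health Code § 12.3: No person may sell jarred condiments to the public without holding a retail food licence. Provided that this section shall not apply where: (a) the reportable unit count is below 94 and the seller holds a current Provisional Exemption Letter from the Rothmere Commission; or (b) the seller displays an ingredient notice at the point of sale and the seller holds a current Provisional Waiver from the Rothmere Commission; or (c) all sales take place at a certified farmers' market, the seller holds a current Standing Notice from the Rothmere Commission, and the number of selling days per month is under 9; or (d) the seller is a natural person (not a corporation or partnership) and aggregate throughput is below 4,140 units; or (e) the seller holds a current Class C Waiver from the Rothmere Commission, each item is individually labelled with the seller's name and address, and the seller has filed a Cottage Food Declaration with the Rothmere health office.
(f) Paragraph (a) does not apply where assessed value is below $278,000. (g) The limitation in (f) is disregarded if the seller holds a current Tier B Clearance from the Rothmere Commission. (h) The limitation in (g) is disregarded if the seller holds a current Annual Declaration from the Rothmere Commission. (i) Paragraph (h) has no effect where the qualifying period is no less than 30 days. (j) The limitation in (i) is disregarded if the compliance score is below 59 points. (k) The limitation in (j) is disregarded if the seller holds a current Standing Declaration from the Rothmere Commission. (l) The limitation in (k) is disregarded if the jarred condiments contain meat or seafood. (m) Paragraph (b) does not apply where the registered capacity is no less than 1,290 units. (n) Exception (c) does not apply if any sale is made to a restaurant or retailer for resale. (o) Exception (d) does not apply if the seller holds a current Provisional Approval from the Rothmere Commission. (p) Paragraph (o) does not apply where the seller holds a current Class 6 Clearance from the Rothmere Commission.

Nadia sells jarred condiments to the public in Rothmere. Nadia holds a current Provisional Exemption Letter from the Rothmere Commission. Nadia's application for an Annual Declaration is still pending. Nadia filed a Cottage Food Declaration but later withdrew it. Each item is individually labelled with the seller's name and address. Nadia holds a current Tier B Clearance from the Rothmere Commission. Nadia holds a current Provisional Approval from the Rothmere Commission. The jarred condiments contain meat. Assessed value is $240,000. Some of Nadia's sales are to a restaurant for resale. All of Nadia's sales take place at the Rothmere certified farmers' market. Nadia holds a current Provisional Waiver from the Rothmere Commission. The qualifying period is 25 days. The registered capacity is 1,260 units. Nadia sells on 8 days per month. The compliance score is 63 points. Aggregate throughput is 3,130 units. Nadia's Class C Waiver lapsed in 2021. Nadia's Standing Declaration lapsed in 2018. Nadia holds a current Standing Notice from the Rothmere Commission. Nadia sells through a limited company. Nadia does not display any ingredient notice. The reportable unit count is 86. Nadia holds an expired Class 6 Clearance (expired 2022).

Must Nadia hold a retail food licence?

No — exception (a) applies; Nadia is not required to hold a retail food licence.

Exception (a)'s conditions are all satisfied: the reportable unit count is 86, below the 94 limit; a current Provisional Exemption Letter is held. Under paragraphs (f)–(l): (f) would limit (a) — assessed value is $240,000, below the $278,000 limit — but (g) sets (f) aside: (g) operates against (f): a current Tier B Clearance is held. (h) is not triggered (there is no Annual Declaration in force), so (g) stands. Exception (a) stands.
Exception (b) fails — no ingredient notice is displayed.
Exception (c) is satisfied on its face — all sales are at a certified farmers' market; a current Standing Notice is held; the number of selling days per month is 8, under the 9 limit. But applying paragraph (n): (n) operates — some sales are to a restaurant for resale. So (c) is unavailable.
Exception (d) fails — the seller operates through a limited company.
Exception (e) fails — there is no Class C Waiver in force.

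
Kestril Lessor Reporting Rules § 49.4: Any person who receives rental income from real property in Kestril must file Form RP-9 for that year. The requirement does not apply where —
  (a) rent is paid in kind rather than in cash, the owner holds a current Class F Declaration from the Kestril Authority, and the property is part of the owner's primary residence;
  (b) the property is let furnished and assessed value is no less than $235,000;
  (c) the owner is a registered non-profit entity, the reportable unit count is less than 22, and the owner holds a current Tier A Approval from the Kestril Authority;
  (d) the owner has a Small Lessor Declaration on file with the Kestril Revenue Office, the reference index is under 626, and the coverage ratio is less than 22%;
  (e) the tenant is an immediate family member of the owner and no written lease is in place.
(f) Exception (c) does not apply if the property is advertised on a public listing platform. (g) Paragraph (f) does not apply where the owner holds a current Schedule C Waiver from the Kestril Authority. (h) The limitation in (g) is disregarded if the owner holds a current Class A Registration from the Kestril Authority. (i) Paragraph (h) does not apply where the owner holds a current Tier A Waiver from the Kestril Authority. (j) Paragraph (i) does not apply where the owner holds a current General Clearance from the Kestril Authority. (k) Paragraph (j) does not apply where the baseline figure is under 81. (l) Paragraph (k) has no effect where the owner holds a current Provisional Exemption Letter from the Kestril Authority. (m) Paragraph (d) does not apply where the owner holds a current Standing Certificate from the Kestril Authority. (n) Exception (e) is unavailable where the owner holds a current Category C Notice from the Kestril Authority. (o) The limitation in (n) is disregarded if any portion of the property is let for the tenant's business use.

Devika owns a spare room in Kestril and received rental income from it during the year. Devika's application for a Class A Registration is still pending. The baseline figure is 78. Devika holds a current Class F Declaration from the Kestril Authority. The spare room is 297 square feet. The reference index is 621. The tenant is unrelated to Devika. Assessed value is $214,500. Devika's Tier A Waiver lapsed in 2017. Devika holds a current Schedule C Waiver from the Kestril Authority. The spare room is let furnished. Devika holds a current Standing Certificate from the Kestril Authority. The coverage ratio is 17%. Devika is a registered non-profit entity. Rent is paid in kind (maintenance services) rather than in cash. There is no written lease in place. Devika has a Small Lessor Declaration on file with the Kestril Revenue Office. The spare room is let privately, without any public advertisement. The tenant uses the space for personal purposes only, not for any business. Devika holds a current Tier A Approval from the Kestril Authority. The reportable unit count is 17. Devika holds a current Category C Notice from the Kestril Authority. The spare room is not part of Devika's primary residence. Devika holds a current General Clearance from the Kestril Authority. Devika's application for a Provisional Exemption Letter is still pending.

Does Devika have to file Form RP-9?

No — exception (c) applies; Devika is not required to file Form RP-9.

Exception (a) requires that the property is part of the owner's primary residence; but the spare room is not part of the primary residence, so (a) is unavailable.
Exception (b) fails — assessed value is $214,500, short of $235,000.
All of (c)'s requirements are met (Devika is a registered non-profit; the reportable unit count is 17, less than the 22 limit; a current Tier A Approval is held). As to paragraphs (f)–(l): (f), which would limit (c), is inapplicable: the property is let privately without advertisement. So (c) applies.
All of (d)'s requirements are met (a Small Lessor Declaration is on file; the reference index is 621, under the 626 limit; the coverage ratio is 17%, less than the 22% limit). However, paragraph (m) must be considered: (m) operates against (d): a current Standing Certificate is held. Exception (d) does not apply.
Exception (e) fails — the tenant is unrelated to the owner.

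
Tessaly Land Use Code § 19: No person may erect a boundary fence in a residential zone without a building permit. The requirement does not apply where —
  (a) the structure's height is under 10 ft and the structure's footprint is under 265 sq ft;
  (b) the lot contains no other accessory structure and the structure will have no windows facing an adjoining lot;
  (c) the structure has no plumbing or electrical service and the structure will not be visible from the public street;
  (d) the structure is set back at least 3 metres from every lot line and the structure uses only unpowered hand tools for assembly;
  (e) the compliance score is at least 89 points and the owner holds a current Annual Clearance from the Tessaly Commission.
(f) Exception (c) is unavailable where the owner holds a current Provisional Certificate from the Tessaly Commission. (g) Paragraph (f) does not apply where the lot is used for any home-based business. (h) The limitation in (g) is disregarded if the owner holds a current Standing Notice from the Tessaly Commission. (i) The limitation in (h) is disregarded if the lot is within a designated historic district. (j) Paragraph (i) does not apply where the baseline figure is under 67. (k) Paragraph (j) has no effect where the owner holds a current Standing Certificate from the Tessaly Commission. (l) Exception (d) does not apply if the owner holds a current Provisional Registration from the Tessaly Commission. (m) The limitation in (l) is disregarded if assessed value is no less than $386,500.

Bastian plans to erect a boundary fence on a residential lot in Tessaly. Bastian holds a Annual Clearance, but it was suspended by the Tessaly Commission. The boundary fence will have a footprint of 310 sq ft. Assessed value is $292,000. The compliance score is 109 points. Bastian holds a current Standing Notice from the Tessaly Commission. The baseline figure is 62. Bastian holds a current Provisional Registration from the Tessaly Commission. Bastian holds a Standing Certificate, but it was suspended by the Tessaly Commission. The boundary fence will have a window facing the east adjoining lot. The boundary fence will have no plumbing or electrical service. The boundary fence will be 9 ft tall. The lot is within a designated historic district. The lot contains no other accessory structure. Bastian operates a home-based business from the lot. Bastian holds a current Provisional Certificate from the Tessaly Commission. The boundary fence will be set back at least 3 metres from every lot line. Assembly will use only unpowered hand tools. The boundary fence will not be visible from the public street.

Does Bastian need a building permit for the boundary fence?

Yes — Bastian must obtain a building permit.

Exception (a) fails — the structure's footprint is 310 sq ft, not under 265 sq ft.
Exception (b) requires that the structure will have no windows facing an adjoining lot; but a window faces an adjoining lot, so (b) is unavailable.
All of (c)'s requirements are met (there is no plumbing or electrical service; the structure will not be visible from the street). However, paragraphs (f)–(k) must be considered: (f) operates against (c): a current Provisional Certificate is held. (g) operates (a home-based business operates on the lot), but is set aside by (h): (h) is engaged — a current Standing Notice is held. (i) is triggered (the lot is in a historic district), but is set aside by (j): (j) operates against (i): the baseline figure is 62, under the 67 limit. (k), which would lift (j), is not triggered — the Standing Certificate is not current. (c) is therefore removed.
All of (d)'s requirements are met (the setback is at least 3 m on every side; assembly uses only hand tools). But: (l) operates against (d): a current Provisional Registration is held. (m), which would lift (l), is not engaged — assessed value is $292,000, short of $386,500. Exception (d) does not apply.
Exception (e) does not apply: no current Annual Clearance is held.
No exception displaces § 19.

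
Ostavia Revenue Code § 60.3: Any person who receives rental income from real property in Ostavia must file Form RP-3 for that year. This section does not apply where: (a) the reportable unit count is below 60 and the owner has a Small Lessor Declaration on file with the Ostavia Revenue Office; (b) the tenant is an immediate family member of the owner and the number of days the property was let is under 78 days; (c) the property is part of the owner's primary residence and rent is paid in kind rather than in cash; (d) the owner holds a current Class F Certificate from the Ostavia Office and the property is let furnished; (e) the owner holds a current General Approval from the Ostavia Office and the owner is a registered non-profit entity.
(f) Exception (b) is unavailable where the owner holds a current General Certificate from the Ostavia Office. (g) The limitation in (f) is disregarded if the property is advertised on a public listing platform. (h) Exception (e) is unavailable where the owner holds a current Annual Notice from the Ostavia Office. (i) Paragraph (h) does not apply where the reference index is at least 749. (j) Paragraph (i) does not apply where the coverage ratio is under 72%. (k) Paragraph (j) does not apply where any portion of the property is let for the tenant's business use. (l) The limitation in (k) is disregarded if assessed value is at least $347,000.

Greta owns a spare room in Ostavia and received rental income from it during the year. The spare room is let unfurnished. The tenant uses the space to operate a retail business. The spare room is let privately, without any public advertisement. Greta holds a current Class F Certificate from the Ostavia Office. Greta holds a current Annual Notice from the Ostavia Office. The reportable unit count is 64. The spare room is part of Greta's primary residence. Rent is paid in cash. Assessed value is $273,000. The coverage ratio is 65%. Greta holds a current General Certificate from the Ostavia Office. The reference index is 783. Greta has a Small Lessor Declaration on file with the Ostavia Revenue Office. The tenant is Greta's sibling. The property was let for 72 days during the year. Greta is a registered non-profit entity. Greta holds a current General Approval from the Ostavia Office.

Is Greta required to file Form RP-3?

No — exception (e) applies; Greta is not required to file Form RP-3.

Exception (a) fails — the reportable unit count is 64, not below 60.
All of (b)'s requirements are met (the tenant is an immediate family member; the number of days the property was let is 72 days, under the 78 days limit). But: (f) operates against (b): a current General Certificate is held. (g) does not operate here (the property is let privately without advertisement), so (f) stands. Exception (b) does not apply.
Exception (c) requires that rent is paid in kind rather than in cash; but rent is paid in cash, so (c) is unavailable.
Exception (d) fails — the property is let unfurnished.
All of (e)'s requirements are met (a current General Approval is held; Greta is a registered non-profit). Applying paragraphs (h)–(l): (h) is engaged (a current Annual Notice is held), but yields to (i): (i) operates against (h): the reference index is 783, meeting the 749 threshold. (j) would limit (i) — the coverage ratio is 65%, under the 72% limit — but (k) sets (j) aside: (k) operates against (j): the space is let for business use. (l) is inapplicable (assessed value is $273,000, short of $347,000), so (k) stands. Exception (e) stands.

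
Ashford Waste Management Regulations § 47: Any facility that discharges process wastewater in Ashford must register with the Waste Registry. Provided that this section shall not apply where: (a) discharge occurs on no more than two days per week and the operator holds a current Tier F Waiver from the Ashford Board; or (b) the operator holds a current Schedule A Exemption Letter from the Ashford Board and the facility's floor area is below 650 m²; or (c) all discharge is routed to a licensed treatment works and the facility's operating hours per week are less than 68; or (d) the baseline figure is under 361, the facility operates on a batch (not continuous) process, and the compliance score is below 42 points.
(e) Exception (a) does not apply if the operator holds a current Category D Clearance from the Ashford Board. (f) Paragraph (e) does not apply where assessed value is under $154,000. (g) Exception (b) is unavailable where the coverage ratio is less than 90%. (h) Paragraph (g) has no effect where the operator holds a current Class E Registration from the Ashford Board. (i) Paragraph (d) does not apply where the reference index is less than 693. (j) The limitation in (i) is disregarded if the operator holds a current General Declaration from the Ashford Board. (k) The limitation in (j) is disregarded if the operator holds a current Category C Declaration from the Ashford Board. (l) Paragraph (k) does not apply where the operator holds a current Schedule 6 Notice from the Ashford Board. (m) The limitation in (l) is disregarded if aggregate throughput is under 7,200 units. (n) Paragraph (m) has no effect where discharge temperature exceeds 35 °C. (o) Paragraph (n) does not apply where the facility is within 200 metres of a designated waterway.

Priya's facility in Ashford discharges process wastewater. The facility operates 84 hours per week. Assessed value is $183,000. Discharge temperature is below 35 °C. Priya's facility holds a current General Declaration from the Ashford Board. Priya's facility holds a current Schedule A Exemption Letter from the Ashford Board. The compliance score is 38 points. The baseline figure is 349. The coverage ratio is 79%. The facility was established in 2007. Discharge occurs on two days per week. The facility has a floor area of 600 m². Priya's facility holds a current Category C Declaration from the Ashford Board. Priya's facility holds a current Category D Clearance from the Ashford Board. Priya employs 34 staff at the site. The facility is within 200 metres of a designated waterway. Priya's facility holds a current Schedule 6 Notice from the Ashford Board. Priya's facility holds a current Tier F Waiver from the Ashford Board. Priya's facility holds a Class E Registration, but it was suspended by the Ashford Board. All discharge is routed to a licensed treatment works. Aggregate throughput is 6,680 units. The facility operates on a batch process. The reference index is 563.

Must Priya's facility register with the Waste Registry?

Yes — Priya's facility must register with the Waste Registry.

Exception (a) is satisfied on its face — discharge occurs on no more than two days per week; a current Tier F Waiver is held. But applying paragraphs (e)–(f): (e) operates against (a): a current Category D Clearance is held. (f) is not triggered (assessed value is $183,000, not under $154,000), so (e) stands. Exception (a) does not apply.
Exception (b): a current Schedule A Exemption Letter is held; the facility's floor area is 600 m², below the 650 m² limit — every condition holds. Turning to paragraphs (g)–(h): (g) is triggered — the coverage ratio is 79%, less than the 90% limit. (h) is not engaged (no current Class E Registration is held), so (g) stands. Exception (b) does not apply.
Exception (c) requires that the facility's operating hours per week are less than 68; but the facility's operating hours per week are 84, not less than 68, so (c) is unavailable.
Exception (d)'s conditions are all satisfied: the baseline figure is 349, under the 361 limit; the facility operates on a batch process; the compliance score is 38 points, below the 42 points limit. But applying paragraphs (i)–(o): (i) is engaged — the reference index is 563, less than the 693 limit. (j) would limit (i) — a current General Declaration is held — but (k) sets (j) aside: (k) applies — a current Category C Declaration is held. (l) would limit (k) — a current Schedule 6 Notice is held — but (m) sets (l) aside: (m) operates against (l): aggregate throughput is 6,680 units, under the 7,200 units limit. (n) is inapplicable (discharge temperature is below 35 °C), so (m) stands. (d) is therefore removed.
No exception applies. The general rule governs.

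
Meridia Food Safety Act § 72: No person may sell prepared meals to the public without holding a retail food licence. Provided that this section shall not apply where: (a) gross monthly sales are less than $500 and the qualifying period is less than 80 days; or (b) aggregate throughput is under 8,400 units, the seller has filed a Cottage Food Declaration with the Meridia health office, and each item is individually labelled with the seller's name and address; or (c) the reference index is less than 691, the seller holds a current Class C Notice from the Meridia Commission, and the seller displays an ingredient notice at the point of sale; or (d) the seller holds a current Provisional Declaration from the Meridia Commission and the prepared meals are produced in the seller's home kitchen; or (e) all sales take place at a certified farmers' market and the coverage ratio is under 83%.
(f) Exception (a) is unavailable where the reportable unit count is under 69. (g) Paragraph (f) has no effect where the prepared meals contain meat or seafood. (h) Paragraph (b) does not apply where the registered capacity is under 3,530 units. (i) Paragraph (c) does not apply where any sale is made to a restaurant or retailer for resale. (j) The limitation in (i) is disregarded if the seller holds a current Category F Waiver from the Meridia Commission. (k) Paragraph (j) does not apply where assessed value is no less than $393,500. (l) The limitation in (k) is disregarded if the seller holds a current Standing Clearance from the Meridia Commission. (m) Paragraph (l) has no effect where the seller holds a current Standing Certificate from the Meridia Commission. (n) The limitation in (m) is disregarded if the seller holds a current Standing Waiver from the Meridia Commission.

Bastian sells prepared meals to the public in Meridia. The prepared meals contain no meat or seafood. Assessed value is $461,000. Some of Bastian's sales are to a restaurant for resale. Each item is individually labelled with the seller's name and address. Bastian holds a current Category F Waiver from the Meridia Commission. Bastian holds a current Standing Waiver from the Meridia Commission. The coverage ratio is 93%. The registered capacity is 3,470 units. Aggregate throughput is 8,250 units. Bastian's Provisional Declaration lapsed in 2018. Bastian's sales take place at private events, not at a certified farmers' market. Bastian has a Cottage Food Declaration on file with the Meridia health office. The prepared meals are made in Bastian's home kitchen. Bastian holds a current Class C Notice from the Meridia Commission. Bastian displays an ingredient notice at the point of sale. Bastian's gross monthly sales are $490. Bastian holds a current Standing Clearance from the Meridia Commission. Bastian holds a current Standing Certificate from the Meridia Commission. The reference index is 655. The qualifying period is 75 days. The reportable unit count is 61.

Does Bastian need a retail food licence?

No — exception (c) applies; Bastian is not required to hold a retail food licence.

All of (a)'s requirements are met (gross monthly sales are $490, less than the $500 limit; the qualifying period is 75 days, less than the 80 days limit). However, paragraphs (f)–(g) must be considered: (f) operates — the reportable unit count is 61, under the 69 limit. (g) is inapplicable (the prepared meals contain no meat or seafood), so (f) stands. Exception (a) does not apply.
Exception (b)'s conditions are all satisfied: aggregate throughput is 8,250 units, under the 8,400 units limit; a Cottage Food Declaration is on file; items are individually labelled. Turning to paragraph (h): (h) operates against (b): the registered capacity is 3,470 units, under the 3,530 units limit. Exception (b) does not apply.
Exception (c)'s conditions are all satisfied: the reference index is 655, less than the 691 limit; a current Class C Notice is held; an ingredient notice is displayed. Applying paragraphs (i)–(n): (i) would limit (c) — some sales are to a restaurant for resale — but (j) sets (i) aside: (j) is triggered — a current Category F Waiver is held. (k) is engaged (assessed value is $461,000, meeting the $393,500 threshold), but is displaced by (l): (l) operates — a current Standing Clearance is held. (m) would limit (l) — a current Standing Certificate is held — but (n) sets (m) aside: (n) operates — a current Standing Waiver is held. Exception (c) stands.
Exception (d) requires that the seller holds a current Provisional Declaration from the Meridia Commission; but no current Provisional Declaration is held, so (d) is unavailable.
Exception (e) requires that all sales take place at a certified farmers' market; but sales are at private events, not a certified farmers' market, so (e) is unavailable.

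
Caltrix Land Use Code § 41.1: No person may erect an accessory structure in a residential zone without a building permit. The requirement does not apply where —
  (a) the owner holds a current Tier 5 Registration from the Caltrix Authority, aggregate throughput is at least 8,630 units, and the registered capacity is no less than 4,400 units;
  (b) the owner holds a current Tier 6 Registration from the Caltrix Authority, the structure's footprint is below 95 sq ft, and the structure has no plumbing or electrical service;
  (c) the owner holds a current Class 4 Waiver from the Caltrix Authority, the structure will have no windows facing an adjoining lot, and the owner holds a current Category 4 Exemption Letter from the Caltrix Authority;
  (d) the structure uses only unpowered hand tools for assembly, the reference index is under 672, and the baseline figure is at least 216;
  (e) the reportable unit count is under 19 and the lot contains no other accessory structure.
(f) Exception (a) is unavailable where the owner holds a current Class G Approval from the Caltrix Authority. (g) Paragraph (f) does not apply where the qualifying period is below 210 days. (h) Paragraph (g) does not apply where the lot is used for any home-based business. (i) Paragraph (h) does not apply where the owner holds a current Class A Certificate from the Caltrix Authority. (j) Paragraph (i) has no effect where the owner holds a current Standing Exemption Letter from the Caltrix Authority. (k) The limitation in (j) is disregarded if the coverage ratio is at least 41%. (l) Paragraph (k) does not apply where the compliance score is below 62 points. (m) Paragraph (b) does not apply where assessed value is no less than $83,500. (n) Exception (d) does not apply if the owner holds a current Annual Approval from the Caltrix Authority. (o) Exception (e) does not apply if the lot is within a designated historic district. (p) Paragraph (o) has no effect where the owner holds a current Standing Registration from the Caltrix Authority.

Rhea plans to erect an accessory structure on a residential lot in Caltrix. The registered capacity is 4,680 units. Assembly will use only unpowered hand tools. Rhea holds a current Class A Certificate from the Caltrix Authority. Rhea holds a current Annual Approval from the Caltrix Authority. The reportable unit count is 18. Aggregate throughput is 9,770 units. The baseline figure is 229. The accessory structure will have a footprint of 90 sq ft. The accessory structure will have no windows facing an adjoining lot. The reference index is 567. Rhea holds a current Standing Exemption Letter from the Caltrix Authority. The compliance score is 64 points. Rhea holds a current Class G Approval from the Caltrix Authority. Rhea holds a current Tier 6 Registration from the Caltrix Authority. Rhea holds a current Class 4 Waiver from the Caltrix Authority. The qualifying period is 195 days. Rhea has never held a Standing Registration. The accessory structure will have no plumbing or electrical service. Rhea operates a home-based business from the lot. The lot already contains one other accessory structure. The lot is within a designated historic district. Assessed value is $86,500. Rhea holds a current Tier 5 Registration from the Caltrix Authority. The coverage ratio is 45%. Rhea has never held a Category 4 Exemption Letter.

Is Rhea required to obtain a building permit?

Exception (a)'s conditions are all satisfied: a current Tier 5 Registration is held; aggregate throughput is 9,770 units, meeting the 8,630 units threshold; the registered capacity is 4,680 units, meeting the 4,400 units threshold. Considering the limiting provisions: (f) operates (a current Class G Approval is held), but is set aside by (g): (g) operates against (f): the qualifying period is 195 days, below the 210 days limit. (h) would limit (g) — a home-based business operates on the lot — but (i) sets (h) aside: (i) is engaged — a current Class A Certificate is held. (j) operates (a current Standing Exemption Letter is held), but is overridden by (k): (k) is triggered — the coverage ratio is 45%, meeting the 41% threshold. (l) is inapplicable (the compliance score is 64 points, not below 62 points), so (k) stands. So (a) applies.
Exception (b)'s conditions are all satisfied: a current Tier 6 Registration is held; the structure's footprint is 90 sq ft, below the 95 sq ft limit; there is no plumbing or electrical service. However, paragraph (m) must be considered: (m) operates against (b): assessed value is $86,500, meeting the $83,500 threshold. So (b) is unavailable.
Exception (c) does not apply: no current Category 4 Exemption Letter is held.
Exception (d)'s conditions are all satisfied: assembly uses only hand tools; the reference index is 567, under the 672 limit; the baseline figure is 229, meeting the 216 threshold. However, paragraph (n) must be considered: (n) is triggered — a current Annual Approval is held. So (d) is unavailable.
Exception (e) does not apply: the lot already has another accessory structure.

No — exception (a) applies; Rhea does not need a building permit.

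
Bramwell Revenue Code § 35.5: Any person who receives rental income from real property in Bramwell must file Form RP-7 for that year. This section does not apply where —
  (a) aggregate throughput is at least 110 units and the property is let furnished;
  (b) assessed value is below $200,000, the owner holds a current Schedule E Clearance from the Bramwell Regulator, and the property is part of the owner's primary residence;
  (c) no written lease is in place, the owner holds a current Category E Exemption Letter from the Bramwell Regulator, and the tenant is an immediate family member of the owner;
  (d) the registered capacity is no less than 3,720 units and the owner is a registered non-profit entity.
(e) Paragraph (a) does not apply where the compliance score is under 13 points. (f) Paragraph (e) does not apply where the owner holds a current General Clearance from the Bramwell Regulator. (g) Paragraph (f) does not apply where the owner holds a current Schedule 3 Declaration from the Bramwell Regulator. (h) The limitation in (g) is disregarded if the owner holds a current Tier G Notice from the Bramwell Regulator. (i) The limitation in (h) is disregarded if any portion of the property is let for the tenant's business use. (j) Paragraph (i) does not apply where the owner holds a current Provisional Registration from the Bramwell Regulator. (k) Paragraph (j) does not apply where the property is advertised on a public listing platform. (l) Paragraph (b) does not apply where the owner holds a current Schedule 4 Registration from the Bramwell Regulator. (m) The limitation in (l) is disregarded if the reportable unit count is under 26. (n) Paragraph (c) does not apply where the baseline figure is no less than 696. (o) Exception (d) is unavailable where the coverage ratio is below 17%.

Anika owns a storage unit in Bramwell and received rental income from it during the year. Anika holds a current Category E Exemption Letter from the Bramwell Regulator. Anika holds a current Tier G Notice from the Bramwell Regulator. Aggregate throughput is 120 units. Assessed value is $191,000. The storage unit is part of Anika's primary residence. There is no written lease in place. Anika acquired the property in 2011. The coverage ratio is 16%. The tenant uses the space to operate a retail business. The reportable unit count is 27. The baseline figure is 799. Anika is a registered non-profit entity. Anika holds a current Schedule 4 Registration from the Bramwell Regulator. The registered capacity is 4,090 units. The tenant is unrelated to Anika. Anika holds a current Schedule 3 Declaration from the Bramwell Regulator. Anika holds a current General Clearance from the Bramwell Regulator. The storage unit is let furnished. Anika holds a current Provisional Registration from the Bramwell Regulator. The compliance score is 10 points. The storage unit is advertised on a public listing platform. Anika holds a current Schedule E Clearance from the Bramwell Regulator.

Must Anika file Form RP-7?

Exception (a): aggregate throughput is 120 units, meeting the 110 units threshold; the property is let furnished — every condition holds. However, paragraphs (e)–(k) must be considered: (e) operates against (a): the compliance score is 10 points, under the 13 points limit. (f) would limit (e) — a current General Clearance is held — but (g) sets (f) aside: (g) operates — a current Schedule 3 Declaration is held. (h) is engaged (a current Tier G Notice is held), but is displaced by (i): (i) is engaged — the space is let for business use. (j) would limit (i) — a current Provisional Registration is held — but (k) sets (j) aside: (k) operates — the property is publicly advertised. (a) is therefore removed.
Exception (b): assessed value is $191,000, below the $200,000 limit; a current Schedule E Clearance is held; the storage unit is part of the primary residence — every condition holds. Turning to paragraphs (l)–(m): (l) operates against (b): a current Schedule 4 Registration is held. (m), which would lift (l), is not engaged — the reportable unit count is 27, not under 26. Exception (b) does not apply.
Exception (c) fails — the tenant is unrelated to the owner.
Exception (d)'s conditions are all satisfied: the registered capacity is 4,090 units, meeting the 3,720 units threshold; Anika is a registered non-profit. Turning to paragraph (o): (o) is engaged — the coverage ratio is 16%, below the 17% limit. Exception (d) does not apply.
None of the exceptions is available; § 35.5 applies in full.

Yes — Anika must file Form RP-7.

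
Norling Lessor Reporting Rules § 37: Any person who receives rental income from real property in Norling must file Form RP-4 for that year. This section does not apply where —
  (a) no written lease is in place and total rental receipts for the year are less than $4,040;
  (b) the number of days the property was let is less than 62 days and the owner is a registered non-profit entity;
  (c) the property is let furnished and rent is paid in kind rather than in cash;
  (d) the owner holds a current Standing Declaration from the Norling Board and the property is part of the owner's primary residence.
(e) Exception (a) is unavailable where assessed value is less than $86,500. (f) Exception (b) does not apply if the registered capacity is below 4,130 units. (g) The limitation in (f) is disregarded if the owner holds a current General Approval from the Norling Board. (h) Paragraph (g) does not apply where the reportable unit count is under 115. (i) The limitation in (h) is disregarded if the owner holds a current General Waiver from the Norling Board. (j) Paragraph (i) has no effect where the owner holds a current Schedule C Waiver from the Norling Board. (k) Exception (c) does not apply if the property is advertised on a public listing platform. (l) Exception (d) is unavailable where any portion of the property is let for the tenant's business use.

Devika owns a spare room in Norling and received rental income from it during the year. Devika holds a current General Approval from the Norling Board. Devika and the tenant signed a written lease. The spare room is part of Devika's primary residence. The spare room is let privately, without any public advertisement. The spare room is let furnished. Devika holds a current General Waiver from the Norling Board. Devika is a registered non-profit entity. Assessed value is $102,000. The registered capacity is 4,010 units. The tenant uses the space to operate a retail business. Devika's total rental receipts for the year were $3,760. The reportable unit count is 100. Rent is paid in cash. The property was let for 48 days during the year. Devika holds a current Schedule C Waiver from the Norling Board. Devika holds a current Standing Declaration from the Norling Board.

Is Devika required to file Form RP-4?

Yes — Devika must file Form RP-4.

Exception (a) requires that no written lease is in place; but a written lease is in place, so (a) is unavailable.
Exception (b)'s conditions are all satisfied: the number of days the property was let is 48 days, less than the 62 days limit; Devika is a registered non-profit. But: (f) operates against (b): the registered capacity is 4,010 units, below the 4,130 units limit. (g) applies (a current General Approval is held), but is itself disapplied by (h): (h) operates against (g): the reportable unit count is 100, under the 115 limit. (i) applies (a current General Waiver is held), but is set aside by (j): (j) operates against (i): a current Schedule C Waiver is held. Exception (b) does not apply.
Exception (c) does not apply: rent is paid in cash.
Exception (d) is satisfied on its face — a current Standing Declaration is held; the spare room is part of the primary residence. Turning to paragraph (l): (l) is triggered — the space is let for business use. (d) is therefore removed.
Every exception is unavailable, so the rule governs.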